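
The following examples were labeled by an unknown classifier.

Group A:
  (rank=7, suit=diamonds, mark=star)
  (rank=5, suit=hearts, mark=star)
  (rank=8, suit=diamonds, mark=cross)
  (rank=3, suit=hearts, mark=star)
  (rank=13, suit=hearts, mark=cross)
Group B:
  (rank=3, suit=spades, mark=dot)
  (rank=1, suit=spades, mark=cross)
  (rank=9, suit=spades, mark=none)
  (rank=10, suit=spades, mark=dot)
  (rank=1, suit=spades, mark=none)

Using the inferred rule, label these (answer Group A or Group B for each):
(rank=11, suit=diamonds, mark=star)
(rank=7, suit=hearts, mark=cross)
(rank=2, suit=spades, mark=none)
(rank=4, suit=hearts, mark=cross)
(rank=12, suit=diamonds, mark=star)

Group A, Group A, Group B, Group A, Group A

The common property of the 'Group A' items is: suit is not spades. No 'Group B' item has it.
(rank=11, suit=diamonds, mark=star) → suit is diamonds → Group A.
(rank=7, suit=hearts, mark=cross) → suit is hearts → Group A.
(rank=2, suit=spades, mark=none) → suit is spades → Group B.
(rank=4, suit=hearts, mark=cross) → suit is hearts → Group A.
(rank=12, suit=diamonds, mark=star) → suit is diamonds → Group A.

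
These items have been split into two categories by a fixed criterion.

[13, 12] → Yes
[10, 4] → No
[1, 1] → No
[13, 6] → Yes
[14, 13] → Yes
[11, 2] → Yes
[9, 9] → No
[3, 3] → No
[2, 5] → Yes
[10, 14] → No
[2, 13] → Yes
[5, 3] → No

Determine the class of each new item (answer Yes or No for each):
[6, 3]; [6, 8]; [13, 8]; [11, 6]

Yes, No, Yes, Yes

The common property of the 'Yes' items is: sum is odd. No 'No' item has it.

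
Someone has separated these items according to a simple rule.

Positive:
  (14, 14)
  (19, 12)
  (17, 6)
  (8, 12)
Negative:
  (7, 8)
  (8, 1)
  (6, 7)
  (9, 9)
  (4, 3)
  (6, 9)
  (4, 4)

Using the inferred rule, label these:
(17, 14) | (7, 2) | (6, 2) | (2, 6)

Positive, Negative, Negative, Negative

The pattern is that an item is 'Positive' exactly when: sum ≥ 20.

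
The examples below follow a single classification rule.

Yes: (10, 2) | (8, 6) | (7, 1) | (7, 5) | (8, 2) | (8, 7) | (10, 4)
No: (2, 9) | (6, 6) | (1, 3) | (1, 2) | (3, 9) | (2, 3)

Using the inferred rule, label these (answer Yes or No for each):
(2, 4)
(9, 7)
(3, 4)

No, Yes, No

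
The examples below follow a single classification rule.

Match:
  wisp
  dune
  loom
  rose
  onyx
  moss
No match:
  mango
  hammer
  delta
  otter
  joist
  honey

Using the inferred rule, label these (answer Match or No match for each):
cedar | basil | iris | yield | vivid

One predicate separates the groups cleanly: length 4.
cedar: length 5, doesn't qualify → No match.
basil: length 5, doesn't qualify → No match.
iris: length 4, matches → Match.
yield: length 5, doesn't qualify → No match.
vivid: length 5, doesn't qualify → No match.

No match, No match, Match, No match, No match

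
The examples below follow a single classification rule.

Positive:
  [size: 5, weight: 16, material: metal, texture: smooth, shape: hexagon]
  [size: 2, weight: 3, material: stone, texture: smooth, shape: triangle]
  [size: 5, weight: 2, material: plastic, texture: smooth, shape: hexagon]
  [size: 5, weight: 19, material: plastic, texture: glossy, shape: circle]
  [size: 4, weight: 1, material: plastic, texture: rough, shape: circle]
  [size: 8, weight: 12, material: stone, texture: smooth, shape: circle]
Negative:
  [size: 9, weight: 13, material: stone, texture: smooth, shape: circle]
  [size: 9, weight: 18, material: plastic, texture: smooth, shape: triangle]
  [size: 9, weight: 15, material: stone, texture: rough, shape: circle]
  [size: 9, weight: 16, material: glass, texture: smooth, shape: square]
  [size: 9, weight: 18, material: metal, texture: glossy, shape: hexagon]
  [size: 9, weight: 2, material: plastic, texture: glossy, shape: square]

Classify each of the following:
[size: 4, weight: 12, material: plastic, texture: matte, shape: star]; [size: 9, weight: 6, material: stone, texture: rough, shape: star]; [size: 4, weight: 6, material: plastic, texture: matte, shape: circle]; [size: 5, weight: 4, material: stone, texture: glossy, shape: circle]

Positive, Negative, Positive, Positive

The pattern is that an item is 'Positive' exactly when: size ≤ 8.
[size: 4, weight: 12, material: plastic, texture: matte, shape: star]: Positive (size = 4). [size: 9, weight: 6, material: stone, texture: rough, shape: star]: Negative (size = 9). [size: 4, weight: 6, material: plastic, texture: matte, shape: circle]: Positive (size = 4). [size: 5, weight: 4, material: stone, texture: glossy, shape: circle]: Positive (size = 5).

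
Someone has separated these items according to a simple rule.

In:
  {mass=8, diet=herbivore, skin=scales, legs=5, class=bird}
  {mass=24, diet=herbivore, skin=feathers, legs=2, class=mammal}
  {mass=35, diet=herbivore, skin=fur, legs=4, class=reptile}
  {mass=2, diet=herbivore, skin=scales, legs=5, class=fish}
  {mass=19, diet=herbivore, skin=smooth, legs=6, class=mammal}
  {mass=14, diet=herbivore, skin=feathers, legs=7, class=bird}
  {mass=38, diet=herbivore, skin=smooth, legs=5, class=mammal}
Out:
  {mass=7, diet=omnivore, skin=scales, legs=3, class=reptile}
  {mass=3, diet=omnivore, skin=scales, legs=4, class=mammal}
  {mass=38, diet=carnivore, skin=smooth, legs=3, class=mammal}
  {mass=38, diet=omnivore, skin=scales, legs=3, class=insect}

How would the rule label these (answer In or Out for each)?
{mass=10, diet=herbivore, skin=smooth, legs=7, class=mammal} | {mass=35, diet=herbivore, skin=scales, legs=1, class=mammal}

'In' ⟺ diet is herbivore.
{mass=10, diet=herbivore, skin=smooth, legs=7, class=mammal}: diet is herbivore — meets the rule, so In.
{mass=35, diet=herbivore, skin=scales, legs=1, class=mammal}: diet is herbivore — meets the rule, so In.

In, In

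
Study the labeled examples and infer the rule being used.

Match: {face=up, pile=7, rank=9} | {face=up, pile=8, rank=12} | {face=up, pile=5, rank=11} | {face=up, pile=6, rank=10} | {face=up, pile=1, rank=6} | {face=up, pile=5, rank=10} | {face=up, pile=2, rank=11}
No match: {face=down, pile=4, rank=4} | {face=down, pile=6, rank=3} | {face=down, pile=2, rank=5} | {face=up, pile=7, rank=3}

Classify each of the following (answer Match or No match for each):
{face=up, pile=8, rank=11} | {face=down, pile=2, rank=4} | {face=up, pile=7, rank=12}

Match, No match, Match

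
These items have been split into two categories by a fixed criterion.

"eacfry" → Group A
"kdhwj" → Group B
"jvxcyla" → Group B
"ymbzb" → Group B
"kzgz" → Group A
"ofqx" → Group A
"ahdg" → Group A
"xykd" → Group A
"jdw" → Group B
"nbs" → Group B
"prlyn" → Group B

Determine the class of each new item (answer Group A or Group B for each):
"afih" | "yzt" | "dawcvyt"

Every 'Group A' example satisfies: even length. None of the 'Group B' examples do.
"afih": Group A (length 4). "yzt": Group B (length 3). "dawcvyt": Group B (length 7).

Group A, Group B, Group B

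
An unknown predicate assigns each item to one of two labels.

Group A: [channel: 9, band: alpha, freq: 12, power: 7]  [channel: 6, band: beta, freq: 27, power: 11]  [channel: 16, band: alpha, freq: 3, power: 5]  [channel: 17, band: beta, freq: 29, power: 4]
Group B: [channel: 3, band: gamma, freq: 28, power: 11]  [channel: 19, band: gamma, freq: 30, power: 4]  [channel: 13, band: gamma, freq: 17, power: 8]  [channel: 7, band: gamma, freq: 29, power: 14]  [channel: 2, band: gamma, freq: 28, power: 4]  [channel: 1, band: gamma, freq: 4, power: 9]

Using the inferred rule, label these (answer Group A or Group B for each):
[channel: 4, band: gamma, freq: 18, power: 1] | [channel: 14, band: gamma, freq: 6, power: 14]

Group B, Group B

The pattern is that an item is 'Group A' exactly when: band is not gamma.
Group B: [channel: 4, band: gamma, freq: 18, power: 1], since band is gamma.
Group B: [channel: 14, band: gamma, freq: 6, power: 14], since band is gamma.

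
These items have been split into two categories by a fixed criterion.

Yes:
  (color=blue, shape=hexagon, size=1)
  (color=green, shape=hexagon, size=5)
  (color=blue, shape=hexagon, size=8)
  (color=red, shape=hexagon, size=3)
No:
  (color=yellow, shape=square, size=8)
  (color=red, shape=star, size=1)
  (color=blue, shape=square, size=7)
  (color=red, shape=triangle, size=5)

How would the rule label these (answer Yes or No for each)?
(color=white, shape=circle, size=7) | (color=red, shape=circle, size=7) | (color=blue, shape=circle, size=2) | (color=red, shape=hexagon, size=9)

No, No, No, Yes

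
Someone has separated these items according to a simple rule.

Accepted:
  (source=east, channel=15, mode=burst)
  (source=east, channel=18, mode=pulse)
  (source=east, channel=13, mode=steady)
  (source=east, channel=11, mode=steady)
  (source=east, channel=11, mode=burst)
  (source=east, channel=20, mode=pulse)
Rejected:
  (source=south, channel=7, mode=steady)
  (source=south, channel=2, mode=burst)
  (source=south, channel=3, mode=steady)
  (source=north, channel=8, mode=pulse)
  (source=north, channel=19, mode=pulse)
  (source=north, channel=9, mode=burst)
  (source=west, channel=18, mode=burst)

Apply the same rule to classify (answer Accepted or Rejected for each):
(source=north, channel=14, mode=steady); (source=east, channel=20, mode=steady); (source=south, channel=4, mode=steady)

The distinguishing property — source is east — holds for all the 'Accepted' cases and none of the 'Rejected' cases.
(source=north, channel=14, mode=steady): Rejected (source is north).
(source=east, channel=20, mode=steady): Accepted (source is east).
(source=south, channel=4, mode=steady): Rejected (source is south).

Rejected, Accepted, Rejected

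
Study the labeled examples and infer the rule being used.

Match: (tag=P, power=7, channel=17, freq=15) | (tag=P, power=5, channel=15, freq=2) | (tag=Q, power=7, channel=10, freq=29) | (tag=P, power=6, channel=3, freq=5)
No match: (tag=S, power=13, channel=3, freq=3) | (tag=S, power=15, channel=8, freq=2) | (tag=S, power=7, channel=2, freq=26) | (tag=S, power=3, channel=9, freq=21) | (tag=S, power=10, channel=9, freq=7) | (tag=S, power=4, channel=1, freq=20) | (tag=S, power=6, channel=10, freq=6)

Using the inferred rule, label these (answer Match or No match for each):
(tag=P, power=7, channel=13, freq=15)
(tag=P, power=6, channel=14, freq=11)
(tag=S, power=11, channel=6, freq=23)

The distinguishing property — tag is not S — holds for all the 'Match' cases and none of the 'No match' cases.
(tag=P, power=7, channel=13, freq=15): tag is P, meets the rule → Match.
(tag=P, power=6, channel=14, freq=11): tag is P, meets the rule → Match.
(tag=S, power=11, channel=6, freq=23): tag is S, lacks this property → No match.

Match, Match, No match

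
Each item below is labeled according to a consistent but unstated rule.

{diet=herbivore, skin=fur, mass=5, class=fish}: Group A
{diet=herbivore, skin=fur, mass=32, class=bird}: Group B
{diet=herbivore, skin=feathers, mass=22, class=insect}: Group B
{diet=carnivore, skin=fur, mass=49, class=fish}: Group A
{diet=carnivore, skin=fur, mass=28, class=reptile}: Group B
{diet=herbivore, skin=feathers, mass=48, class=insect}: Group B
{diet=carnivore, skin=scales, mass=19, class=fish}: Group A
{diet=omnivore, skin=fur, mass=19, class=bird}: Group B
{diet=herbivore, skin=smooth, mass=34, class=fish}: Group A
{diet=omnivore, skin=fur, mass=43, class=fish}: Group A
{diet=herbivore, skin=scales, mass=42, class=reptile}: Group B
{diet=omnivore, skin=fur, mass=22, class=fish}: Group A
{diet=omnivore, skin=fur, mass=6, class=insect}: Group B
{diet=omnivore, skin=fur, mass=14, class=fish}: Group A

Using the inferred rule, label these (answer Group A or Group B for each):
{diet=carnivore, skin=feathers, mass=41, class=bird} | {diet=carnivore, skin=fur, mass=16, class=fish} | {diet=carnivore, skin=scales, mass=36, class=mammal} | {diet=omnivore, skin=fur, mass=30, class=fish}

Group B, Group A, Group B, Group A

Looking at the examples, the only property every 'Group A' case has and every 'Group B' case lacks is: class is fish.
Group B: {diet=carnivore, skin=feathers, mass=41, class=bird}, since class is bird. Group A: {diet=carnivore, skin=fur, mass=16, class=fish}, since class is fish. Group B: {diet=carnivore, skin=scales, mass=36, class=mammal}, since class is mammal. Group A: {diet=omnivore, skin=fur, mass=30, class=fish}, since class is fish.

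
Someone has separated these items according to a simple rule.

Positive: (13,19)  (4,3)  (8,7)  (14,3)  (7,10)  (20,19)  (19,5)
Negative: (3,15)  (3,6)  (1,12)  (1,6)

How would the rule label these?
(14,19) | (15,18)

The pattern is that an item is 'Positive' exactly when: first ≥ 4.
(14,19) → first 14 → Positive.
(15,18) → first 15 → Positive.

Positive, Positive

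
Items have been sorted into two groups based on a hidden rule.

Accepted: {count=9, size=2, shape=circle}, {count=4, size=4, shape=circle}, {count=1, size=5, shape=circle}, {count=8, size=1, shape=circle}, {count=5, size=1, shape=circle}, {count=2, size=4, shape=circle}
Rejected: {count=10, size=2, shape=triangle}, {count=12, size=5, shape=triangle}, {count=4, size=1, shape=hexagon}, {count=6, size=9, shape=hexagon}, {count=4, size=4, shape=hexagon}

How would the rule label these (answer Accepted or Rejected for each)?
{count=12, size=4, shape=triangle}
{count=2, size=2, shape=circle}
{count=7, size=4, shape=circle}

One predicate separates the groups cleanly: shape is circle.
{count=12, size=4, shape=triangle} → shape is triangle → Rejected.
{count=2, size=2, shape=circle} → shape is circle → Accepted.
{count=7, size=4, shape=circle} → shape is circle → Accepted.

Rejected, Accepted, Accepted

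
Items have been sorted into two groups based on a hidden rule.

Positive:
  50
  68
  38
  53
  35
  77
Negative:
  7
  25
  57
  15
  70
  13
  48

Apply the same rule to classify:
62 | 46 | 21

Positive, Negative, Negative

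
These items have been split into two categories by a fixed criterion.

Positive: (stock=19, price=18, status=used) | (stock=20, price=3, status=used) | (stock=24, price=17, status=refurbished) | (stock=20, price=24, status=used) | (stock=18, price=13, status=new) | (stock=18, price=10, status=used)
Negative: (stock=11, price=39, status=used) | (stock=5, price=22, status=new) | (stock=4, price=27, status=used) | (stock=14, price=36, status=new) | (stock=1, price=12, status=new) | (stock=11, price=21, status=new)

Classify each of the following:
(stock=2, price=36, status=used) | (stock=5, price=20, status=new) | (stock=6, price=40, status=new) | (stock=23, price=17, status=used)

One predicate separates the groups cleanly: stock ≥ 18.
(stock=2, price=36, status=used): stock = 2 — doesn't qualify, so Negative. (stock=5, price=20, status=new): stock = 5 — doesn't qualify, so Negative. (stock=6, price=40, status=new): stock = 6 — doesn't qualify, so Negative. (stock=23, price=17, status=used): stock = 23 — matches, so Positive.

Negative, Negative, Negative, Positive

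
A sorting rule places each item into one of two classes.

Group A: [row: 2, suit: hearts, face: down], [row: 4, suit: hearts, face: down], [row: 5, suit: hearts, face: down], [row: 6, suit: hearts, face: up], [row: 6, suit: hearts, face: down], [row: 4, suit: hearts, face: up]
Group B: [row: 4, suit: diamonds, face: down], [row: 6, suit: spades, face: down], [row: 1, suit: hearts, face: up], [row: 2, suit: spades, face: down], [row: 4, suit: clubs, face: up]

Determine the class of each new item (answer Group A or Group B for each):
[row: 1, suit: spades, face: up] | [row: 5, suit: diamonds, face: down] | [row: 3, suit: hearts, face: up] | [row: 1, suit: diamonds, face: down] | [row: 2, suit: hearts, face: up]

Rule: suit is hearts AND row ≥ 2. This holds for each 'Group A' example and fails for each 'Group B' one.
[row: 1, suit: spades, face: up]: suit is spades, row = 1, lacks this property → Group B.
[row: 5, suit: diamonds, face: down]: suit is diamonds, row = 5, lacks this property → Group B.
[row: 3, suit: hearts, face: up]: suit is hearts, row = 3, qualifies → Group A.
[row: 1, suit: diamonds, face: down]: suit is diamonds, row = 1, lacks this property → Group B.
[row: 2, suit: hearts, face: up]: suit is hearts, row = 2, qualifies → Group A.

Group B, Group B, Group A, Group B, Group A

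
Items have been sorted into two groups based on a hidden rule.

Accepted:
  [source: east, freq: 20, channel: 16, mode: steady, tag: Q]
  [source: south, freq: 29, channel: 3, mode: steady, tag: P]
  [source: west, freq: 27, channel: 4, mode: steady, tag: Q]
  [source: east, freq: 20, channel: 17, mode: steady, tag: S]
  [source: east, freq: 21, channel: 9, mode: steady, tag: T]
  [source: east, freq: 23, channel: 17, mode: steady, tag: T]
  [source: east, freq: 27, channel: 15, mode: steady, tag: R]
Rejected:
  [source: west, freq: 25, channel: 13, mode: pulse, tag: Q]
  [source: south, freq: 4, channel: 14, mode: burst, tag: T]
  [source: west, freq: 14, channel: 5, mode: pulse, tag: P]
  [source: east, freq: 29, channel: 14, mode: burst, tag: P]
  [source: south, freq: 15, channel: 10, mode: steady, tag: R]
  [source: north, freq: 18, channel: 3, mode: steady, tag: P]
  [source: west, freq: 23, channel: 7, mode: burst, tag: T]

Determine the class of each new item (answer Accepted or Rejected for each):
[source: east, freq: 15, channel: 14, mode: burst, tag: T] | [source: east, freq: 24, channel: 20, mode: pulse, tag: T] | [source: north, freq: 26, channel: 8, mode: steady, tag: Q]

Rejected, Rejected, Accepted

Rule: mode is steady AND freq ≥ 20. This holds for each 'Accepted' example and fails for each 'Rejected' one.
[source: east, freq: 15, channel: 14, mode: burst, tag: T]: mode is burst, freq = 15, does not pass → Rejected. [source: east, freq: 24, channel: 20, mode: pulse, tag: T]: mode is pulse, freq = 24, does not pass → Rejected. [source: north, freq: 26, channel: 8, mode: steady, tag: Q]: mode is steady, freq = 26, satisfies this → Accepted.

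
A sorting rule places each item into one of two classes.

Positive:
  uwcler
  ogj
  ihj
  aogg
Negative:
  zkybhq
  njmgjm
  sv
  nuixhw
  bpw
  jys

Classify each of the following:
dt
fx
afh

The distinguishing property — starts with a vowel — holds for all the 'Positive' cases and none of the 'Negative' cases.
dt: Negative (starts with 'd'). fx: Negative (starts with 'f'). afh: Positive (starts with 'a').

Negative, Negative, Positive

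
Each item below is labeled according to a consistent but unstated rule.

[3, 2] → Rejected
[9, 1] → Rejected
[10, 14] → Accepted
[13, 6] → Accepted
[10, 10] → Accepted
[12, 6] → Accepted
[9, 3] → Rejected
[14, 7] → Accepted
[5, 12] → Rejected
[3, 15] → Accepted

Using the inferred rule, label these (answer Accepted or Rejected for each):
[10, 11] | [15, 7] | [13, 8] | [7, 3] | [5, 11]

The common property of the 'Accepted' items is: sum ≥ 18. No 'Rejected' item has it.
[10, 11]: 10+11 = 21 — meets the rule, so Accepted.
[15, 7]: 15+7 = 22 — meets the rule, so Accepted.
[13, 8]: 13+8 = 21 — meets the rule, so Accepted.
[7, 3]: 7+3 = 10 — fails this test, so Rejected.
[5, 11]: 5+11 = 16 — fails this test, so Rejected.

Accepted, Accepted, Accepted, Rejected, Rejected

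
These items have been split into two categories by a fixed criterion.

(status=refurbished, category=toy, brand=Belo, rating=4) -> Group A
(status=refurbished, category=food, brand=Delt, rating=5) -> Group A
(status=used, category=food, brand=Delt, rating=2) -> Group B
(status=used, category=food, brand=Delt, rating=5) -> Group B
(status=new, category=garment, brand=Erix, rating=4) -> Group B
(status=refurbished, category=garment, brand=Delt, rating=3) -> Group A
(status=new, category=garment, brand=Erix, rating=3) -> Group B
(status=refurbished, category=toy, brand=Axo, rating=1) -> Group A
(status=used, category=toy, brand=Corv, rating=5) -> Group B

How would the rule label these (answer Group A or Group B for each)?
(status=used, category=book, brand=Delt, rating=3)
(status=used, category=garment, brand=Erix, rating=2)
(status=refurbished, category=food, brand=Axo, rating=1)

The classifier is using: status is refurbished.
(status=used, category=book, brand=Delt, rating=3) → status is used → Group B.
(status=used, category=garment, brand=Erix, rating=2) → status is used → Group B.
(status=refurbished, category=food, brand=Axo, rating=1) → status is refurbished → Group A.

Group B, Group B, Group A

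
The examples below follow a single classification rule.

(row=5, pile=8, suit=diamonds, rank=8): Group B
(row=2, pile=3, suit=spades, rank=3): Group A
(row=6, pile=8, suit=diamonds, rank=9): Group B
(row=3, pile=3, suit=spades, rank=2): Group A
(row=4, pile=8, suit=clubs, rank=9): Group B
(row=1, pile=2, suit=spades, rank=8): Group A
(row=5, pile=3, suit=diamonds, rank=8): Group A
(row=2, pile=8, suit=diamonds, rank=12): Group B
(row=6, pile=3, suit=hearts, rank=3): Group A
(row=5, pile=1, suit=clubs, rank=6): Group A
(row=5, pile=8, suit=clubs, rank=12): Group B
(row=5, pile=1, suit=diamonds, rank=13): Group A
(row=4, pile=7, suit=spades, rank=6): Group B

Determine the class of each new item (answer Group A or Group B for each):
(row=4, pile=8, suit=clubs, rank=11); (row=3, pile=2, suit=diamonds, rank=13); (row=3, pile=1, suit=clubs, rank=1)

Group B, Group A, Group A

Rule: pile ≤ 3. This holds for each 'Group A' example and fails for each 'Group B' one.
(row=4, pile=8, suit=clubs, rank=11) — pile = 8, hence Group B.
(row=3, pile=2, suit=diamonds, rank=13) — pile = 2, hence Group A.
(row=3, pile=1, suit=clubs, rank=1) — pile = 1, hence Group A.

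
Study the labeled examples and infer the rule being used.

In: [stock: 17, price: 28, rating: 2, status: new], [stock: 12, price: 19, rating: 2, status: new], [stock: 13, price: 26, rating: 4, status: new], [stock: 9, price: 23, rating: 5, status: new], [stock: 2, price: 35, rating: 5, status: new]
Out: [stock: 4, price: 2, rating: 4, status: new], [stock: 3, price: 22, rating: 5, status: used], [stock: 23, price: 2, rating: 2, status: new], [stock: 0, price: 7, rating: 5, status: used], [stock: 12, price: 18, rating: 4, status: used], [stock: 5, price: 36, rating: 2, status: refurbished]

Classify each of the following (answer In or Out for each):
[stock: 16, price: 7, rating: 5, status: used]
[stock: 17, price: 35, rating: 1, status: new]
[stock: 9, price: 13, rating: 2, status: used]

Out, In, Out

'In' ⟺ status is new AND price ≥ 7.
[stock: 16, price: 7, rating: 5, status: used]: status is used, price = 7 — lacks this property, so Out.
[stock: 17, price: 35, rating: 1, status: new]: status is new, price = 35 — passes, so In.
[stock: 9, price: 13, rating: 2, status: used]: status is used, price = 13 — lacks this property, so Out.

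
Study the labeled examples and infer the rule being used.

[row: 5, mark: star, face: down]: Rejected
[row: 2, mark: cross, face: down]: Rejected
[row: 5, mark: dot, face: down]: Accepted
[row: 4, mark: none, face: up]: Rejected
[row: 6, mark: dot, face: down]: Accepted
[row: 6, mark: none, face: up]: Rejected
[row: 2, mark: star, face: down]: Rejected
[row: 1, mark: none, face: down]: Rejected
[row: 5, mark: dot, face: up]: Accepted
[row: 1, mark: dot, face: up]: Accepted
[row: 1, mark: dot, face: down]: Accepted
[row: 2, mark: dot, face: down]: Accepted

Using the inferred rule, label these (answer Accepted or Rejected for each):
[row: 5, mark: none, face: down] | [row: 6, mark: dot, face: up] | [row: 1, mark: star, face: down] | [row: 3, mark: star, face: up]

Rejected, Accepted, Rejected, Rejected

The rule appears to be: mark is dot.
[row: 5, mark: none, face: down]: mark is none, lacks this property → Rejected. [row: 6, mark: dot, face: up]: mark is dot, satisfies this → Accepted. [row: 1, mark: star, face: down]: mark is star, lacks this property → Rejected. [row: 3, mark: star, face: up]: mark is star, lacks this property → Rejected.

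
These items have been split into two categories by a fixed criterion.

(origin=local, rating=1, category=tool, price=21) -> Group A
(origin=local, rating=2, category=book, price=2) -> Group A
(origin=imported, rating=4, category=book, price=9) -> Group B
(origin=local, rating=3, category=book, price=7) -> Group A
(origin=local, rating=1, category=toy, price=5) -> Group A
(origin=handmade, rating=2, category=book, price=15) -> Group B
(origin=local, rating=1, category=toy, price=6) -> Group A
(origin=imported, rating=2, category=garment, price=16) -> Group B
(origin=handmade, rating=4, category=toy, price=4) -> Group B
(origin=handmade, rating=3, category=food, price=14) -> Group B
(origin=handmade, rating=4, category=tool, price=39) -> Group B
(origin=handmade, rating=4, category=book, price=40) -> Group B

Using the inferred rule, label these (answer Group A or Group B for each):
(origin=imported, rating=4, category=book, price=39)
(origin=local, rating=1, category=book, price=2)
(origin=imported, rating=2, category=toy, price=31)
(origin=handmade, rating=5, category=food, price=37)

Comparing the two groups points to one rule — origin is local.

Group B, Group A, Group B, Group B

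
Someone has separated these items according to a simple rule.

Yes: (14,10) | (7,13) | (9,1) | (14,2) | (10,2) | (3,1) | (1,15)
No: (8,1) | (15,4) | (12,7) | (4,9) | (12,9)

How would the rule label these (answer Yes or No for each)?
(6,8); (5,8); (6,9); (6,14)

The rule appears to be: sum is even.
(6,8) — 6+8 = 14, hence Yes. (5,8) — 5+8 = 13, hence No. (6,9) — 6+9 = 15, hence No. (6,14) — 6+14 = 20, hence Yes.

Yes, No, No, Yes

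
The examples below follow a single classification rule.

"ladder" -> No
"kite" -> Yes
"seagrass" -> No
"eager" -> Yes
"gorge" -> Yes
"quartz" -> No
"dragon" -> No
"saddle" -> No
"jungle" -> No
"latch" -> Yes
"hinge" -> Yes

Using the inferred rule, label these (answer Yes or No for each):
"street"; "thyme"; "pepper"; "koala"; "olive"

No, Yes, No, Yes, Yes

Rule: length ≤ 5. This holds for each 'Yes' example and fails for each 'No' one.
"street": No (length 6).
"thyme": Yes (length 5).
"pepper": No (length 6).
"koala": Yes (length 5).
"olive": Yes (length 5).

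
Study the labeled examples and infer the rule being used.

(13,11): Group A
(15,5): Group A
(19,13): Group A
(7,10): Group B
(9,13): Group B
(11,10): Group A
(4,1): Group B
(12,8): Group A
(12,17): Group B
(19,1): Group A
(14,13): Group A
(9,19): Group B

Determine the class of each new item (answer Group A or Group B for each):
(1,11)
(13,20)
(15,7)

All 'Group A' examples share one property — first > second AND sum ≥ 17 — and every 'Group B' example lacks it.

Group B, Group B, Group A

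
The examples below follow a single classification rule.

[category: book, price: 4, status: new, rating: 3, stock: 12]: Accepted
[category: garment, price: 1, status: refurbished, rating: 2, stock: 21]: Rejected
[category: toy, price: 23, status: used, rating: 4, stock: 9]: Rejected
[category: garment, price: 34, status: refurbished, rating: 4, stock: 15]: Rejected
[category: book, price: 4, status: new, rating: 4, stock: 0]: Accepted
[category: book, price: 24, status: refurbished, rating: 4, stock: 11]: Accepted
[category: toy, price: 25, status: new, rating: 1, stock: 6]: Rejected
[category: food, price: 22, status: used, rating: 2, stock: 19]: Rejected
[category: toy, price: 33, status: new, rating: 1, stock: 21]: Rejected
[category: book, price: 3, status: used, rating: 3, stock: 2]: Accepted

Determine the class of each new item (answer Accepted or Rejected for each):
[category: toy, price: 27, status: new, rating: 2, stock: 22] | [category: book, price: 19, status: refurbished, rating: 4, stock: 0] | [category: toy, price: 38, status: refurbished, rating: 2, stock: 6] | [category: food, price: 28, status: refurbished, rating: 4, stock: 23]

Rejected, Accepted, Rejected, Rejected

The simplest hypothesis consistent with all the labels is: category is book.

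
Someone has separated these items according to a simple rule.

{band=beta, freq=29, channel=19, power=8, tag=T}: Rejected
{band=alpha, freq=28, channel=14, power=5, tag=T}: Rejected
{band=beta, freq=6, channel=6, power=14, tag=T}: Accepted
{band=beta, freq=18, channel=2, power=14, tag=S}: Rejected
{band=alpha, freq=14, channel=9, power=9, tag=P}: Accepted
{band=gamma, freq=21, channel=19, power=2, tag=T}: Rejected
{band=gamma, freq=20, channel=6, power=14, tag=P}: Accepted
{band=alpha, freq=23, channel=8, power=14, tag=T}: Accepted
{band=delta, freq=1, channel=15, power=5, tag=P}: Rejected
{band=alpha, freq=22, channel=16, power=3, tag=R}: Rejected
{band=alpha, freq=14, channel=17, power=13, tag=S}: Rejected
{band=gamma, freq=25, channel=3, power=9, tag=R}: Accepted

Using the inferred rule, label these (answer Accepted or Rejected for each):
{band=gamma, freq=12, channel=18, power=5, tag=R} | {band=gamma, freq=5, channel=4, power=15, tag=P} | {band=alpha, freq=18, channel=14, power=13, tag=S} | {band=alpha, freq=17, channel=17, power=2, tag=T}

Rejected, Accepted, Rejected, Rejected

The rule appears to be: channel ≥ 3 AND channel ≤ 9.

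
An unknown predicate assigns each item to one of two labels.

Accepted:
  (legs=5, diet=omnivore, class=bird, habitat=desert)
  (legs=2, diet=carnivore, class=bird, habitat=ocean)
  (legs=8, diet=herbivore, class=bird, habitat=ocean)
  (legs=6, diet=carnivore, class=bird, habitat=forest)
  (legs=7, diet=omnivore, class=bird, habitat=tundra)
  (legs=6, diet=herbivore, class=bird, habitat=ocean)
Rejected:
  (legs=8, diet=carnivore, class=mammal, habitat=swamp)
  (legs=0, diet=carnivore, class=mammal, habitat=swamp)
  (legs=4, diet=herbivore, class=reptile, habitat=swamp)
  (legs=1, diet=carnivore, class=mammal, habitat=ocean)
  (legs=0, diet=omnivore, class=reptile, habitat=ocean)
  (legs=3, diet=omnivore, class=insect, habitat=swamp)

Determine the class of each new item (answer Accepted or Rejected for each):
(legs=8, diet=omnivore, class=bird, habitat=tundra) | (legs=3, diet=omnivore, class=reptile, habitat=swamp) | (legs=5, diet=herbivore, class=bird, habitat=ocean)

Accepted, Rejected, Accepted

Every 'Accepted' example satisfies: class is bird. None of the 'Rejected' examples do.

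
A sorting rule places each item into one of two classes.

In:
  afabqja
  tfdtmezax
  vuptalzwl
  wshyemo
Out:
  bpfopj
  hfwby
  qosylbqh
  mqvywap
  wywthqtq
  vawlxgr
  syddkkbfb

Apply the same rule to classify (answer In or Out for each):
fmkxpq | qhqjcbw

Out, Out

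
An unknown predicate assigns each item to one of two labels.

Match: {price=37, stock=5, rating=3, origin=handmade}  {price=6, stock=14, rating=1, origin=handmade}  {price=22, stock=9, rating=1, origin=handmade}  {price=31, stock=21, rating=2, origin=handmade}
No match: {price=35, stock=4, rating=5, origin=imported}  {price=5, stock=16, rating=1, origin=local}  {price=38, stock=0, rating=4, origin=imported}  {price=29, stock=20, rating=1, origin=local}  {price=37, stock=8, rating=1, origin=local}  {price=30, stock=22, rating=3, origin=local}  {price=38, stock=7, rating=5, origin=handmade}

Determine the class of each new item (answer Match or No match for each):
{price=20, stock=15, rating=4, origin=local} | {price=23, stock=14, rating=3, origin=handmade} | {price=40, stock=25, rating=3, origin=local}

Every 'Match' example satisfies: origin is handmade AND price ≤ 37. None of the 'No match' examples do.
{price=20, stock=15, rating=4, origin=local}: No match (origin is local, price = 20). {price=23, stock=14, rating=3, origin=handmade}: Match (origin is handmade, price = 23). {price=40, stock=25, rating=3, origin=local}: No match (origin is local, price = 40).

No match, Match, No match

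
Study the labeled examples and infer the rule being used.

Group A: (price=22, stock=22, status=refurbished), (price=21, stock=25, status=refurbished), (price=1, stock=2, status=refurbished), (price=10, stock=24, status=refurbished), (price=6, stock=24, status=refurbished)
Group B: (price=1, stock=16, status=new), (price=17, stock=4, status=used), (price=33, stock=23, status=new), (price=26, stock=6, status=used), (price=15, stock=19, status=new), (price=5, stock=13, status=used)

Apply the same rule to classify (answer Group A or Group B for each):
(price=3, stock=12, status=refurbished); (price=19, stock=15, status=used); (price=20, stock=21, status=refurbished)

Group A, Group B, Group A

Rule: status is refurbished. This holds for each 'Group A' example and fails for each 'Group B' one.
Group A: (price=3, stock=12, status=refurbished), since status is refurbished. Group B: (price=19, stock=15, status=used), since status is used. Group A: (price=20, stock=21, status=refurbished), since status is refurbished.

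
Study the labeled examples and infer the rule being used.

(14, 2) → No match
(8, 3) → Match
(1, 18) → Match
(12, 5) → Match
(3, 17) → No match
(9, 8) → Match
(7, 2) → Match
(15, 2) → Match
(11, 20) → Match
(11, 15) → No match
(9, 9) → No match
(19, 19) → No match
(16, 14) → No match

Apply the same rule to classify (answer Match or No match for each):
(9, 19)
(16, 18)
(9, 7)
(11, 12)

Looking at the examples, the only property every 'Match' case has and every 'No match' case lacks is: sum is odd.

No match, No match, No match, Match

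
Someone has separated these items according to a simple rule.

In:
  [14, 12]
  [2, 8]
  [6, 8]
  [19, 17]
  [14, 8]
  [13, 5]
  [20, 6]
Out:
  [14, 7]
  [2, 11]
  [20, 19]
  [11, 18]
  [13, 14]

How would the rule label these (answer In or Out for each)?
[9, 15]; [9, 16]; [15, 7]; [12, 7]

Rule: sum is even. This holds for each 'In' example and fails for each 'Out' one.
[9, 15]: 9+15 = 24 — meets the rule, so In. [9, 16]: 9+16 = 25 — does not pass, so Out. [15, 7]: 15+7 = 22 — meets the rule, so In. [12, 7]: 12+7 = 19 — does not pass, so Out.

In, Out, In, Out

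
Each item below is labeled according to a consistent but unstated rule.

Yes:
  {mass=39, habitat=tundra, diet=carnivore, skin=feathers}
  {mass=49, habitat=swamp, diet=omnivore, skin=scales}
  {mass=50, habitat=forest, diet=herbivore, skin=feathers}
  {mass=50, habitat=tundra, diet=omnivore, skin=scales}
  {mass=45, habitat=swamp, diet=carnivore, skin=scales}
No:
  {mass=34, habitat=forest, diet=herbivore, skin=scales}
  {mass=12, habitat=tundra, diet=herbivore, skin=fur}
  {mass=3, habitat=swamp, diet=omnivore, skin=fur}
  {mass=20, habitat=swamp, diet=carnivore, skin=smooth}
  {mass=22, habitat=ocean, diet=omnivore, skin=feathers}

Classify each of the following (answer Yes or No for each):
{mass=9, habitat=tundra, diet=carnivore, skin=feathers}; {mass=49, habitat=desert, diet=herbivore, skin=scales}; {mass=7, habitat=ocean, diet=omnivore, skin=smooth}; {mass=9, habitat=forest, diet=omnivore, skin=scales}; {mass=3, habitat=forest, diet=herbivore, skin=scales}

No, Yes, No, No, No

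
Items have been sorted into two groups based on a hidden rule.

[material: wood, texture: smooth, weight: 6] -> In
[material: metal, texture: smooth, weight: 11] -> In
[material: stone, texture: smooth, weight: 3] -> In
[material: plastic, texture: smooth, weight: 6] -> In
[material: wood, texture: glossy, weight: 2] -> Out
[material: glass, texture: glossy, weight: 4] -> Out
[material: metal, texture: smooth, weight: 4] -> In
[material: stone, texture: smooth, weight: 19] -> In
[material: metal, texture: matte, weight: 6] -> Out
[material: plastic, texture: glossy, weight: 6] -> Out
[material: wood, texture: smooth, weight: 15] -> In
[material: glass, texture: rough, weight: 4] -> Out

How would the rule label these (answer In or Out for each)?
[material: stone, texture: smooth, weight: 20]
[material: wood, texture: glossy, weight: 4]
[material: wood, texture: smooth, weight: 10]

In, Out, In

The rule appears to be: texture is smooth.
[material: stone, texture: smooth, weight: 20] → texture is smooth → In. [material: wood, texture: glossy, weight: 4] → texture is glossy → Out. [material: wood, texture: smooth, weight: 10] → texture is smooth → In.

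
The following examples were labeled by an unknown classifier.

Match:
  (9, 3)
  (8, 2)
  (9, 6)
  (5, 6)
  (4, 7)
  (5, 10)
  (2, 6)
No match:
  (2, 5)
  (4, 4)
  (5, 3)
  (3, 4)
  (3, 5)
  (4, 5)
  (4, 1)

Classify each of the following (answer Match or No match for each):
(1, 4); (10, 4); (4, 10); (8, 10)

No match, Match, Match, Match

The simplest hypothesis consistent with all the labels is: max ≥ 6.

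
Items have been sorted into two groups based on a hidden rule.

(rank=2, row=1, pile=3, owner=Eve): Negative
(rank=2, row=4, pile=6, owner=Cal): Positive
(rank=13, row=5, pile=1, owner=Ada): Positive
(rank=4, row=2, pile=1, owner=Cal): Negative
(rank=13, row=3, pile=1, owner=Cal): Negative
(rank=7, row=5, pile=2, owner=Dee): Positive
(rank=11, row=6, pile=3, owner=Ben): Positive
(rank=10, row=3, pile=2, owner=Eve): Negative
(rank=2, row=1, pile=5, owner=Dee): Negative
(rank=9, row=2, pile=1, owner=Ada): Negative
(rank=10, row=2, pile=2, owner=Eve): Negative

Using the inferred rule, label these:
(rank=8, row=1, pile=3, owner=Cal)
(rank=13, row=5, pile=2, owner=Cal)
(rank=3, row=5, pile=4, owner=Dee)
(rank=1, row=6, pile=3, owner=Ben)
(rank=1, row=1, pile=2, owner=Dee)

Rule: row ≥ 4. This holds for each 'Positive' example and fails for each 'Negative' one.

Negative, Positive, Positive, Positive, Negative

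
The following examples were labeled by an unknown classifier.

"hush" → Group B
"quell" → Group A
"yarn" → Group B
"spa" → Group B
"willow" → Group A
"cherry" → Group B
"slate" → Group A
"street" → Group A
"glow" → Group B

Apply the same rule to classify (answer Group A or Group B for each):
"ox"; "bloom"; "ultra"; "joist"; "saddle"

Group B, Group A, Group A, Group A, Group A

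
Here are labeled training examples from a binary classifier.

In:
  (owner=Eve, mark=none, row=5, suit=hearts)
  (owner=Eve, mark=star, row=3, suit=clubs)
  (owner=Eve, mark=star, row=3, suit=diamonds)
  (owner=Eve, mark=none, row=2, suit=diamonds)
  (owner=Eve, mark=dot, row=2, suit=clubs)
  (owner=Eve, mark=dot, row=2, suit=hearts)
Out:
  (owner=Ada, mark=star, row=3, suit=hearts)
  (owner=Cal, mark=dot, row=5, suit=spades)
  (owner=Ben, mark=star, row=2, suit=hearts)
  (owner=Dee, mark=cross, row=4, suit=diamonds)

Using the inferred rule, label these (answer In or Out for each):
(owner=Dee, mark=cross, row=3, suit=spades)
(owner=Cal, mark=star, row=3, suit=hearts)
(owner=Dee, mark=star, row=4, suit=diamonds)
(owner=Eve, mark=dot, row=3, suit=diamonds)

Out, Out, Out, In

The distinguishing property — owner is Eve — holds for all the 'In' cases and none of the 'Out' cases.
(owner=Dee, mark=cross, row=3, suit=spades): owner is Dee — does not fit, so Out.
(owner=Cal, mark=star, row=3, suit=hearts): owner is Cal — does not fit, so Out.
(owner=Dee, mark=star, row=4, suit=diamonds): owner is Dee — does not fit, so Out.
(owner=Eve, mark=dot, row=3, suit=diamonds): owner is Eve — qualifies, so In.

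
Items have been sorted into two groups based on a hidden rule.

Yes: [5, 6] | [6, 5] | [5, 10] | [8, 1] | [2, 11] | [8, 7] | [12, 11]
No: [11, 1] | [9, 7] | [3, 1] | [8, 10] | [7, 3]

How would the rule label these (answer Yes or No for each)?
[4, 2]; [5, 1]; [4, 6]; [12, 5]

No, No, No, Yes

'Yes' ⟺ sum is odd.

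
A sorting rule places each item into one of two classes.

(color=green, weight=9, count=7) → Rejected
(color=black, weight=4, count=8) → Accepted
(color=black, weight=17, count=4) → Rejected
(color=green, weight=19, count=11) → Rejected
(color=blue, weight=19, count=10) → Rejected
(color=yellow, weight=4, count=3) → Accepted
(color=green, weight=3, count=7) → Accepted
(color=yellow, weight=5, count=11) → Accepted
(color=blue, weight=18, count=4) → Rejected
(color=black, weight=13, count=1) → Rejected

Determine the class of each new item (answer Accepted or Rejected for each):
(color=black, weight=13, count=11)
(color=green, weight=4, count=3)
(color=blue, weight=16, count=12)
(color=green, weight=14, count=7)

Every 'Accepted' example satisfies: weight ≤ 5. None of the 'Rejected' examples do.
(color=black, weight=13, count=11): Rejected (weight = 13). (color=green, weight=4, count=3): Accepted (weight = 4). (color=blue, weight=16, count=12): Rejected (weight = 16). (color=green, weight=14, count=7): Rejected (weight = 14).

Rejected, Accepted, Rejected, Rejected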